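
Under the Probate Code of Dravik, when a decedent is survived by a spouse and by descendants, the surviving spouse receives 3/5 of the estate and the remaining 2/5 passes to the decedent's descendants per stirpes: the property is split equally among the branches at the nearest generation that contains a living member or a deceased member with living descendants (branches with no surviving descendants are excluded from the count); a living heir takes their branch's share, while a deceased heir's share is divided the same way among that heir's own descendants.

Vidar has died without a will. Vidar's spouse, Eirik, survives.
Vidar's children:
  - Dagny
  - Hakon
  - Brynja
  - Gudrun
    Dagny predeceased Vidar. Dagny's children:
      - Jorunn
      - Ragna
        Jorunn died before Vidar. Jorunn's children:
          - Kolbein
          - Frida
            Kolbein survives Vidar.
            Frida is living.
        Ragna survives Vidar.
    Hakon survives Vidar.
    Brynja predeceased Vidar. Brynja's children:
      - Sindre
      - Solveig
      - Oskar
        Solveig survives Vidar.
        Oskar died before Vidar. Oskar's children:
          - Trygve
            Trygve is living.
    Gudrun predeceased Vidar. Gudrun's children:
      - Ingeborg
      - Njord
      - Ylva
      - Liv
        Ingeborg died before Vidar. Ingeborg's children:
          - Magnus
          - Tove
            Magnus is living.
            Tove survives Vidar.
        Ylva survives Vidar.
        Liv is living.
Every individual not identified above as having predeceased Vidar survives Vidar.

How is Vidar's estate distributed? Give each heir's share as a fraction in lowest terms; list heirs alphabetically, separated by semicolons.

Eirik, as surviving spouse, takes 3/5.
The remaining 2/5 passes to Vidar's descendants per stirpes.
The 2/5 is divided into 4 equal shares of 1/10 among Dagny, Hakon, Brynja, Gudrun.
Dagny predeceased; the 1/10 allotted to Dagny's branch passes to Dagny's issue by representation.
The 1/10 is divided into 2 equal shares of 1/20 among Jorunn, Ragna.
Jorunn predeceased; the 1/20 allotted to Jorunn's branch passes to Jorunn's issue by representation.
The 1/20 is divided into 2 equal shares of 1/40 among Kolbein, Frida.
Kolbein is living and takes 1/40.
Frida is living and takes 1/40.
Ragna is living and takes 1/20.
Hakon is living and takes 1/10.
Brynja predeceased; the 1/10 allotted to Brynja's branch passes to Brynja's issue by representation.
The 1/10 is divided into 3 equal shares of 1/30 among Sindre, Solveig, Oskar.
Sindre is living and takes 1/30.
Solveig is living and takes 1/30.
Oskar predeceased; the 1/30 allotted to Oskar's branch passes to Oskar's issue by representation.
Trygve is the sole taker at this level and receives the full 1/30.
Gudrun predeceased; the 1/10 allotted to Gudrun's branch passes to Gudrun's issue by representation.
The 1/10 is divided into 4 equal shares of 1/40 among Ingeborg, Njord, Ylva, Liv.
Ingeborg predeceased; the 1/40 allotted to Ingeborg's branch passes to Ingeborg's issue by representation.
The 1/40 is divided into 2 equal shares of 1/80 among Magnus, Tove.
Magnus is living and takes 1/80.
Tove is living and takes 1/80.
Njord is living and takes 1/40.
Ylva is living and takes 1/40.
Liv is living and takes 1/40.

Eirik 3/5; Frida 1/40; Hakon 1/10; Kolbein 1/40; Liv 1/40; Magnus 1/80; Njord 1/40; Ragna 1/20; Sindre 1/30; Solveig 1/30; Tove 1/80; Trygve 1/30; Ylva 1/40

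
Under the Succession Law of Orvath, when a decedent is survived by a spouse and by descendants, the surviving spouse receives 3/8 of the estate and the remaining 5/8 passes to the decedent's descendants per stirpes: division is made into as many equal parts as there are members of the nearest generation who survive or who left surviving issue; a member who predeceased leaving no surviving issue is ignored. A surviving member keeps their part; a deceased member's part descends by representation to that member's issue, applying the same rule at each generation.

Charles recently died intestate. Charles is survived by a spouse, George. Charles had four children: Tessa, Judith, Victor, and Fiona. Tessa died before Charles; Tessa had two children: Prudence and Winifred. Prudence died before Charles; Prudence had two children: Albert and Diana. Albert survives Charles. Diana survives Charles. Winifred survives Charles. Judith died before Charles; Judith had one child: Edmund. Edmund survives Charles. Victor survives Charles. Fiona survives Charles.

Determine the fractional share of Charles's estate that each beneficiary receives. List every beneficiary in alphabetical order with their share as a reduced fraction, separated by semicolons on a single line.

Albert 5/128; Diana 5/128; Edmund 5/32; Fiona 5/32; George 3/8; Victor 5/32; Winifred 5/64

George, as surviving spouse, takes 3/8.
The remaining 5/8 passes to Charles's descendants per stirpes.
The 5/8 is divided into 4 equal shares of 5/32 among Tessa, Judith, Victor, Fiona.
Tessa predeceased; the 5/32 allotted to Tessa's branch passes to Tessa's issue by representation.
The 5/32 is divided into 2 equal shares of 5/64 among Prudence, Winifred.
Prudence predeceased; the 5/64 allotted to Prudence's branch passes to Prudence's issue by representation.
The 5/64 is divided into 2 equal shares of 5/128 among Albert, Diana.
Albert is living and takes 5/128.
Diana is living and takes 5/128.
Winifred is living and takes 5/64.
Judith predeceased; the 5/32 allotted to Judith's branch passes to Judith's issue by representation.
Edmund is the sole taker at this level and receives the full 5/32.
Victor is living and takes 5/32.
Fiona is living and takes 5/32.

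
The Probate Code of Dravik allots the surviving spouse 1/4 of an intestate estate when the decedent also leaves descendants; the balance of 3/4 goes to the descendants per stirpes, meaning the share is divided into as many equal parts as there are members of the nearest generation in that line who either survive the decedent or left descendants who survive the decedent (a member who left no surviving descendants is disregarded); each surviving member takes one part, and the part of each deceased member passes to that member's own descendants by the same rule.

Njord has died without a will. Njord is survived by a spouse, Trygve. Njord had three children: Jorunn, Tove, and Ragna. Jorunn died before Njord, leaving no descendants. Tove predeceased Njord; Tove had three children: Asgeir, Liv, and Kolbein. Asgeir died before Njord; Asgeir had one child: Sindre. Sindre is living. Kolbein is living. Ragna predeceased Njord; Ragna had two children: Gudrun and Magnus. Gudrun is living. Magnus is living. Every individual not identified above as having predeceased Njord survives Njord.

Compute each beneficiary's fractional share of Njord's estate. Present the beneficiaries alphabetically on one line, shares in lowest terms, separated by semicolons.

Trygve, as surviving spouse, takes 1/4.
The remaining 3/4 passes to Njord's descendants per stirpes.
Jorunn left no surviving issue, so that branch lapses and is disregarded.
The 3/4 is divided into 2 equal shares of 3/8 among Tove, Ragna.
Tove predeceased; the 3/8 allotted to Tove's branch passes to Tove's issue by representation.
The 3/8 is divided into 3 equal shares of 1/8 among Asgeir, Liv, Kolbein.
Asgeir predeceased; the 1/8 allotted to Asgeir's branch passes to Asgeir's issue by representation.
Sindre is the sole taker at this level and receives the full 1/8.
Liv is living and takes 1/8.
Kolbein is living and takes 1/8.
Ragna predeceased; the 3/8 allotted to Ragna's branch passes to Ragna's issue by representation.
The 3/8 is divided into 2 equal shares of 3/16 among Gudrun, Magnus.
Gudrun is living and takes 3/16.
Magnus is living and takes 3/16.

Gudrun 3/16; Kolbein 1/8; Liv 1/8; Magnus 3/16; Sindre 1/8; Trygve 1/4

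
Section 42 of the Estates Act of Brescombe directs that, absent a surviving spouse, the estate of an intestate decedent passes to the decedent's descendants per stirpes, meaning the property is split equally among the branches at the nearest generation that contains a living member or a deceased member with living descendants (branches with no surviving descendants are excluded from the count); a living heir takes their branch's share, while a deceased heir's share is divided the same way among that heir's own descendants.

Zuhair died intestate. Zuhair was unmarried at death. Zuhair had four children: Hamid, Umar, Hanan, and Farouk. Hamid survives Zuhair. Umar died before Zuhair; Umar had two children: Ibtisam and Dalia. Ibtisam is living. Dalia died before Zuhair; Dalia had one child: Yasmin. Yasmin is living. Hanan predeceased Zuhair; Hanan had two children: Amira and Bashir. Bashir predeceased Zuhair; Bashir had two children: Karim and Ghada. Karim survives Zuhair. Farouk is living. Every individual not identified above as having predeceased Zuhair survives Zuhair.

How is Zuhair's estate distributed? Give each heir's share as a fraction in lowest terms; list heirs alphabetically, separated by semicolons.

There is no surviving spouse, so the entire estate passes to Zuhair's descendants per stirpes.
The estate is divided into 4 equal shares of 1/4 among Hamid, Umar, Hanan, Farouk.
Hamid is living and takes 1/4.
Umar predeceased; the 1/4 allotted to Umar's branch passes to Umar's issue by representation.
The 1/4 is divided into 2 equal shares of 1/8 among Ibtisam, Dalia.
Ibtisam is living and takes 1/8.
Dalia predeceased; the 1/8 allotted to Dalia's branch passes to Dalia's issue by representation.
Yasmin is the sole taker at this level and receives the full 1/8.
Hanan predeceased; the 1/4 allotted to Hanan's branch passes to Hanan's issue by representation.
The 1/4 is divided into 2 equal shares of 1/8 among Amira, Bashir.
Amira is living and takes 1/8.
Bashir predeceased; the 1/8 allotted to Bashir's branch passes to Bashir's issue by representation.
The 1/8 is divided into 2 equal shares of 1/16 among Karim, Ghada.
Karim is living and takes 1/16.
Ghada is living and takes 1/16.
Farouk is living and takes 1/4.

Amira 1/8; Farouk 1/4; Ghada 1/16; Hamid 1/4; Ibtisam 1/8; Karim 1/16; Yasmin 1/8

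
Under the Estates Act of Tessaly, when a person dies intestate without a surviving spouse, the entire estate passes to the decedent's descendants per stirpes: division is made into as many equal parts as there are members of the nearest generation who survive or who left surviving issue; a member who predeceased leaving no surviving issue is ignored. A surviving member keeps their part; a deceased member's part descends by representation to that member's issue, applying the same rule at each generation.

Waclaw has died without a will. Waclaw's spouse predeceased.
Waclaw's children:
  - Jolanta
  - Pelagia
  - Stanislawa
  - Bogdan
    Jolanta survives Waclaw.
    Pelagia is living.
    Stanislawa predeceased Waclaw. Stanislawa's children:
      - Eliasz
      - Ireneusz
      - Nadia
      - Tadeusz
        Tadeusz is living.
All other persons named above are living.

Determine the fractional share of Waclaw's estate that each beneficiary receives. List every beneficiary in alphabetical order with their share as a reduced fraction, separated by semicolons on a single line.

There is no surviving spouse, so the entire estate passes to Waclaw's descendants per stirpes.
The estate is divided into 4 equal shares of 1/4 among Jolanta, Pelagia, Stanislawa, Bogdan.
Jolanta is living and takes 1/4.
Pelagia is living and takes 1/4.
Stanislawa predeceased; the 1/4 allotted to Stanislawa's branch passes to Stanislawa's issue by representation.
The 1/4 is divided into 4 equal shares of 1/16 among Eliasz, Ireneusz, Nadia, Tadeusz.
Eliasz is living and takes 1/16.
Ireneusz is living and takes 1/16.
Nadia is living and takes 1/16.
Tadeusz is living and takes 1/16.
Bogdan is living and takes 1/4.

Bogdan 1/4; Eliasz 1/16; Ireneusz 1/16; Jolanta 1/4; Nadia 1/16; Pelagia 1/4; Tadeusz 1/16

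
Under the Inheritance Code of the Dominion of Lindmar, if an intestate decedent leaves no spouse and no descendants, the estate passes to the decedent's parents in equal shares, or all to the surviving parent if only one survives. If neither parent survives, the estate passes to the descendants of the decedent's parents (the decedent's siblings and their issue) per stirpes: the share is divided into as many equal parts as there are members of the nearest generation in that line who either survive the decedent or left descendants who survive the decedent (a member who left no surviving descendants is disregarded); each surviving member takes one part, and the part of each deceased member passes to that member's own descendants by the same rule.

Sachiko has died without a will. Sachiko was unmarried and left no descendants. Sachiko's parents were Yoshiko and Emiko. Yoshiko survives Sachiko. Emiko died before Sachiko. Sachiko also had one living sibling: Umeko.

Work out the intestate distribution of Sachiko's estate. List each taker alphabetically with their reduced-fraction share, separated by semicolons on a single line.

Only one parent, Yoshiko, survives, so Yoshiko takes the entire estate. The siblings take nothing because a surviving parent has priority.

Yoshiko 1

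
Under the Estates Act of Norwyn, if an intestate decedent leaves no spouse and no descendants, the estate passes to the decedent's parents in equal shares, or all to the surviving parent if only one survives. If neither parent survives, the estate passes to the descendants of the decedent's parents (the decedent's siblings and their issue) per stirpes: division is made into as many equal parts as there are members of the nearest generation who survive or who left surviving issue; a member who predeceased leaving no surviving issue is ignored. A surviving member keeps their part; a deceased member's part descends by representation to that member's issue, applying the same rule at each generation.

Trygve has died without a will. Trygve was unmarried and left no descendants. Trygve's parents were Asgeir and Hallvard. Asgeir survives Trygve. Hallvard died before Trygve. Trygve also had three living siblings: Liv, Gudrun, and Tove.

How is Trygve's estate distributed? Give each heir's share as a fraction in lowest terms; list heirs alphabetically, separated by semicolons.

Only one parent, Asgeir, survives, so Asgeir takes the entire estate. The siblings take nothing because a surviving parent has priority.

Asgeir 1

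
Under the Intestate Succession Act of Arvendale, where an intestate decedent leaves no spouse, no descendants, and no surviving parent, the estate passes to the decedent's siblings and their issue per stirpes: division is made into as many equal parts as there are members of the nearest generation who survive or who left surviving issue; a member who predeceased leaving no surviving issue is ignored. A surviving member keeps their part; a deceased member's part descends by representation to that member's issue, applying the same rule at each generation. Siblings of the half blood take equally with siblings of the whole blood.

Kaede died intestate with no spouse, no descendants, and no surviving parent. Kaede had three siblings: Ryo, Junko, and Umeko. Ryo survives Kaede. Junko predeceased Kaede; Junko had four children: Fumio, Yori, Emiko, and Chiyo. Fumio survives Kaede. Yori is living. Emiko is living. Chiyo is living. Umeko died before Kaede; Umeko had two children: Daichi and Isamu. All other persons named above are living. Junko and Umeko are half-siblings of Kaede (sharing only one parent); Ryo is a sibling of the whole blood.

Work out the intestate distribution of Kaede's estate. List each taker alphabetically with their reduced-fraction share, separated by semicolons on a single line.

Chiyo 1/12; Daichi 1/6; Emiko 1/12; Fumio 1/12; Isamu 1/6; Ryo 1/3; Yori 1/12

No spouse, descendants, or parent survives, so the estate passes to Kaede's siblings per stirpes.
Half-blood and whole-blood siblings take equally under the stated rule.
The estate is divided into 3 equal shares of 1/3 among Ryo, Junko, Umeko.
Ryo is living and takes 1/3.
Junko predeceased; the 1/3 allotted to Junko's branch passes to Junko's issue by representation.
The 1/3 is divided into 4 equal shares of 1/12 among Fumio, Yori, Emiko, Chiyo.
Fumio is living and takes 1/12.
Yori is living and takes 1/12.
Emiko is living and takes 1/12.
Chiyo is living and takes 1/12.
Umeko predeceased; the 1/3 allotted to Umeko's branch passes to Umeko's issue by representation.
The 1/3 is divided into 2 equal shares of 1/6 among Daichi, Isamu.
Daichi is living and takes 1/6.
Isamu is living and takes 1/6.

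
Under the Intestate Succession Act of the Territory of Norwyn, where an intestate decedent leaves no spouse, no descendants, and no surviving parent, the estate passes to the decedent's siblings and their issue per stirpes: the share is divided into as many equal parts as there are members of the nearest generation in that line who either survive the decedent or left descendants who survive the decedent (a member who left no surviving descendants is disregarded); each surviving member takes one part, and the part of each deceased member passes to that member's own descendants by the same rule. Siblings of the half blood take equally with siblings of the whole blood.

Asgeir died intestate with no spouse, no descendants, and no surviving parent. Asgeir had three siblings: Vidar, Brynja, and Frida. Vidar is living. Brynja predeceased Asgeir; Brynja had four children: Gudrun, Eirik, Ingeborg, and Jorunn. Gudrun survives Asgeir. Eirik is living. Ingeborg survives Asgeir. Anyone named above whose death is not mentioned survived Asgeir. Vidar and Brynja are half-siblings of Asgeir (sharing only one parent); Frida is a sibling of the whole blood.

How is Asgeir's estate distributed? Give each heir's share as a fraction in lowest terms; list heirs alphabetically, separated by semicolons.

Eirik 1/12; Frida 1/3; Gudrun 1/12; Ingeborg 1/12; Jorunn 1/12; Vidar 1/3

No spouse, descendants, or parent survives, so the estate passes to Asgeir's siblings per stirpes.
Half-blood and whole-blood siblings take equally under the stated rule.
The estate is divided into 3 equal shares of 1/3 among Vidar, Brynja, Frida.
Vidar is living and takes 1/3.
Brynja predeceased; the 1/3 allotted to Brynja's branch passes to Brynja's issue by representation.
The 1/3 is divided into 4 equal shares of 1/12 among Gudrun, Eirik, Ingeborg, Jorunn.
Gudrun is living and takes 1/12.
Eirik is living and takes 1/12.
Ingeborg is living and takes 1/12.
Jorunn is living and takes 1/12.
Frida is living and takes 1/3.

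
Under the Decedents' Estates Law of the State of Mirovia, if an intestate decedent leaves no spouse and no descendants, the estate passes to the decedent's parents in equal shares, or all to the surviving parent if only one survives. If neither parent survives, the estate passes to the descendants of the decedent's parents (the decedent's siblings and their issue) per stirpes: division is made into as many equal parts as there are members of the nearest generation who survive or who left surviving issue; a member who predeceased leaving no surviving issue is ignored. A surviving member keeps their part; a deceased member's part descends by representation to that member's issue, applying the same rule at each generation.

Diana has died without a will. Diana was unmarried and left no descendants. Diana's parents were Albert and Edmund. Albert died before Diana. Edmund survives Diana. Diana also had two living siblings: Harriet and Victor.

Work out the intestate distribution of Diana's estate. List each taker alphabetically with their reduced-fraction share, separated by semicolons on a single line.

Only one parent, Edmund, survives, so Edmund takes the entire estate. The siblings take nothing because a surviving parent has priority.

Edmund 1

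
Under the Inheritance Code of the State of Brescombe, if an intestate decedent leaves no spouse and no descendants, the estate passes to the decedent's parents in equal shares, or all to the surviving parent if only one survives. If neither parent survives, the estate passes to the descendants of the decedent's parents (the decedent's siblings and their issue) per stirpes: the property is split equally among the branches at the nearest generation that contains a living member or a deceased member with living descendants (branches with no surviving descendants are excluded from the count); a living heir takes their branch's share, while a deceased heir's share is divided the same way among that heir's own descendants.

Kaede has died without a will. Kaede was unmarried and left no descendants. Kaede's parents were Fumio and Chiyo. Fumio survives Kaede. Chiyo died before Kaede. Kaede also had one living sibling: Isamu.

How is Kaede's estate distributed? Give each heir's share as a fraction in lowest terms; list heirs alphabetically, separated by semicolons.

Only one parent, Fumio, survives, so Fumio takes the entire estate. The siblings take nothing because a surviving parent has priority.

Fumio 1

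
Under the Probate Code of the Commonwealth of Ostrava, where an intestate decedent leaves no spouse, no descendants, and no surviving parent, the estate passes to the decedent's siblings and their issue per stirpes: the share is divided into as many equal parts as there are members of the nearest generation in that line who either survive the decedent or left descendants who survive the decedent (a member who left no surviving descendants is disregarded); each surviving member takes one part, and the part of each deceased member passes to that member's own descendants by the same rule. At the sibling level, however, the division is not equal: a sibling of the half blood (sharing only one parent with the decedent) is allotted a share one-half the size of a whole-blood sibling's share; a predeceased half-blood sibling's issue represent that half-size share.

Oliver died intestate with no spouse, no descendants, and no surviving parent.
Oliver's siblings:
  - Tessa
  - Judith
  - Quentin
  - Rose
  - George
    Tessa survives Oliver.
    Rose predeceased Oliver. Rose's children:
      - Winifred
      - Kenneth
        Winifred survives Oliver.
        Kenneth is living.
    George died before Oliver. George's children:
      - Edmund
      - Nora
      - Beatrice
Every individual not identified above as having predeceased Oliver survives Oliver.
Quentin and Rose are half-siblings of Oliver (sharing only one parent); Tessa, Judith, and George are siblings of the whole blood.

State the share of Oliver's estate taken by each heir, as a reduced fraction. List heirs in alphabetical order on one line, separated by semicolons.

No spouse, descendants, or parent survives, so the estate passes to Oliver's siblings per stirpes.
Half-blood siblings count for one-half the weight of whole-blood siblings at the initial division.
Dividing 1 in proportion to weights (total weight 4): Tessa (weight 1) → 1/4; Judith (weight 1) → 1/4; Quentin (weight 1/2) → 1/8; Rose (weight 1/2) → 1/8; George (weight 1) → 1/4.
Tessa is living and takes 1/4.
Judith is living and takes 1/4.
Quentin is living and takes 1/8.
Rose predeceased; the 1/8 allotted to Rose's branch passes to Rose's issue by representation.
The 1/8 is divided into 2 equal shares of 1/16 among Winifred, Kenneth.
Winifred is living and takes 1/16.
Kenneth is living and takes 1/16.
George predeceased; the 1/4 allotted to George's branch passes to George's issue by representation.
The 1/4 is divided into 3 equal shares of 1/12 among Edmund, Nora, Beatrice.
Edmund is living and takes 1/12.
Nora is living and takes 1/12.
Beatrice is living and takes 1/12.

Beatrice 1/12; Edmund 1/12; Judith 1/4; Kenneth 1/16; Nora 1/12; Quentin 1/8; Tessa 1/4; Winifred 1/16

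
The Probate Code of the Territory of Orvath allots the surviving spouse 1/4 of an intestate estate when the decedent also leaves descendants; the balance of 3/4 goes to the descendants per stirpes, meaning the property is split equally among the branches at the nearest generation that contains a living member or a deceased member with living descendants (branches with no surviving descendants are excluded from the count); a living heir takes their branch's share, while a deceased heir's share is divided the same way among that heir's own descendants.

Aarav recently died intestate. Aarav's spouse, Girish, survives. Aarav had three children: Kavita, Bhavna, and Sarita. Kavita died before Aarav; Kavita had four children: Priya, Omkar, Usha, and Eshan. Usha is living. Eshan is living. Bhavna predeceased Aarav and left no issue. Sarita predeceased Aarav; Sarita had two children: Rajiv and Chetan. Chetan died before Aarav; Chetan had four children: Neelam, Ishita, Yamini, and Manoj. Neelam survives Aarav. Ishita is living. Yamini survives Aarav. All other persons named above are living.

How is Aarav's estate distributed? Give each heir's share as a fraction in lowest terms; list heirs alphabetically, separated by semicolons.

Eshan 3/32; Girish 1/4; Ishita 3/64; Manoj 3/64; Neelam 3/64; Omkar 3/32; Priya 3/32; Rajiv 3/16; Usha 3/32; Yamini 3/64

Girish, as surviving spouse, takes 1/4.
The remaining 3/4 passes to Aarav's descendants per stirpes.
Bhavna left no surviving issue, so that branch lapses and is disregarded.
The 3/4 is divided into 2 equal shares of 3/8 among Kavita, Sarita.
Kavita predeceased; the 3/8 allotted to Kavita's branch passes to Kavita's issue by representation.
The 3/8 is divided into 4 equal shares of 3/32 among Priya, Omkar, Usha, Eshan.
Priya is living and takes 3/32.
Omkar is living and takes 3/32.
Usha is living and takes 3/32.
Eshan is living and takes 3/32.
Sarita predeceased; the 3/8 allotted to Sarita's branch passes to Sarita's issue by representation.
The 3/8 is divided into 2 equal shares of 3/16 among Rajiv, Chetan.
Rajiv is living and takes 3/16.
Chetan predeceased; the 3/16 allotted to Chetan's branch passes to Chetan's issue by representation.
The 3/16 is divided into 4 equal shares of 3/64 among Neelam, Ishita, Yamini, Manoj.
Neelam is living and takes 3/64.
Ishita is living and takes 3/64.
Yamini is living and takes 3/64.
Manoj is living and takes 3/64.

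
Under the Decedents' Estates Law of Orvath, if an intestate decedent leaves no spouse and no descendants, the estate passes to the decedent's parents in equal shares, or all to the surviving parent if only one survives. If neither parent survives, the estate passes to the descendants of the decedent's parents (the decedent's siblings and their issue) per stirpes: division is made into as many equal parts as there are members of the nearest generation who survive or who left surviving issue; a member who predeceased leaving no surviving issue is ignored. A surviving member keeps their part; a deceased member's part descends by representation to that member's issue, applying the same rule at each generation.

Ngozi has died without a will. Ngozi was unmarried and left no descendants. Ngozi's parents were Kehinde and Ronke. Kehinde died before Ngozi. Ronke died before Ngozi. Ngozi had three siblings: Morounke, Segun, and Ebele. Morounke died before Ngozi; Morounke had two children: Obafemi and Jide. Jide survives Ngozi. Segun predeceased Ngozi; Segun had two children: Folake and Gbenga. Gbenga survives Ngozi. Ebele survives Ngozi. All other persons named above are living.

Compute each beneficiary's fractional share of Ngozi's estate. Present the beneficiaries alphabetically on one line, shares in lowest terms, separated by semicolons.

Neither parent survives and there are no descendants, so the estate passes to Ngozi's siblings and their issue per stirpes.
The estate is divided into 3 equal shares of 1/3 among Morounke, Segun, Ebele.
Morounke predeceased; the 1/3 allotted to Morounke's branch passes to Morounke's issue by representation.
The 1/3 is divided into 2 equal shares of 1/6 among Obafemi, Jide.
Obafemi is living and takes 1/6.
Jide is living and takes 1/6.
Segun predeceased; the 1/3 allotted to Segun's branch passes to Segun's issue by representation.
The 1/3 is divided into 2 equal shares of 1/6 among Folake, Gbenga.
Folake is living and takes 1/6.
Gbenga is living and takes 1/6.
Ebele is living and takes 1/3.

Ebele 1/3; Folake 1/6; Gbenga 1/6; Jide 1/6; Obafemi 1/6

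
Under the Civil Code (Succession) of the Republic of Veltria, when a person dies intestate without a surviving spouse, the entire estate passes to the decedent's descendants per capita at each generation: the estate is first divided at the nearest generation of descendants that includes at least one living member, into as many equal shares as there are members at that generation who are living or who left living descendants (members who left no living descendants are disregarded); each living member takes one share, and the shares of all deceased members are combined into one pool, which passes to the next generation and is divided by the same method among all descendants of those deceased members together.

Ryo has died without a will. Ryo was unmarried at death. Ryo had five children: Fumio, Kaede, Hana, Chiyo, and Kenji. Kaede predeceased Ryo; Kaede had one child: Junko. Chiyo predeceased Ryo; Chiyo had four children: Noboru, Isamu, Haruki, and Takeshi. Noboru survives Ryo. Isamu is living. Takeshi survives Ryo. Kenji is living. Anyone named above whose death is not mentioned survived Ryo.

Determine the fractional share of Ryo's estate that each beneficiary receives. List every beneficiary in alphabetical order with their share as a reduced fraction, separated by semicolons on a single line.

There is no surviving spouse, so the entire estate passes to Ryo's descendants per capita at each generation.
At generation 1 (Fumio, Kaede, Hana, Chiyo, Kenji) there are 5 shares of (1)/5 = 1/5 each.
Living: Fumio, Hana, and Kenji — each takes 1/5.
Deceased: Kaede and Chiyo. Their combined 2/5 is pooled and carried to generation 2.
At generation 2 (Junko, Noboru, Isamu, Haruki, Takeshi) there are 5 shares of (2/5)/5 = 2/25 each.
Living: Junko, Noboru, Isamu, Haruki, and Takeshi — each takes 2/25.

Fumio 1/5; Hana 1/5; Haruki 2/25; Isamu 2/25; Junko 2/25; Kenji 1/5; Noboru 2/25; Takeshi 2/25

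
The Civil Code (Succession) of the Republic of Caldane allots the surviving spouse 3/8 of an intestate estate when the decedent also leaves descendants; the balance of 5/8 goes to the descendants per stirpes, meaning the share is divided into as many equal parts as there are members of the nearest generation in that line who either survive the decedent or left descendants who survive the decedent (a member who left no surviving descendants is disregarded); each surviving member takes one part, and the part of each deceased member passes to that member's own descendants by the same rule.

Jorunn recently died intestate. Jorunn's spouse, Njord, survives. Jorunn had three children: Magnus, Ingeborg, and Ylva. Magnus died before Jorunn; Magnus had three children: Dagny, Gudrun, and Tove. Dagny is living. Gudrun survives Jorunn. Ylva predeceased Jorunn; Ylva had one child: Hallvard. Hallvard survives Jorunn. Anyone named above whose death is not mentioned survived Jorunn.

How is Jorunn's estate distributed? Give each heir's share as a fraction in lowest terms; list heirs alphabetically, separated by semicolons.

Njord, as surviving spouse, takes 3/8.
The remaining 5/8 passes to Jorunn's descendants per stirpes.
The 5/8 is divided into 3 equal shares of 5/24 among Magnus, Ingeborg, Ylva.
Magnus predeceased; the 5/24 allotted to Magnus's branch passes to Magnus's issue by representation.
The 5/24 is divided into 3 equal shares of 5/72 among Dagny, Gudrun, Tove.
Dagny is living and takes 5/72.
Gudrun is living and takes 5/72.
Tove is living and takes 5/72.
Ingeborg is living and takes 5/24.
Ylva predeceased; the 5/24 allotted to Ylva's branch passes to Ylva's issue by representation.
Hallvard is the sole taker at this level and receives the full 5/24.

Dagny 5/72; Gudrun 5/72; Hallvard 5/24; Ingeborg 5/24; Njord 3/8; Tove 5/72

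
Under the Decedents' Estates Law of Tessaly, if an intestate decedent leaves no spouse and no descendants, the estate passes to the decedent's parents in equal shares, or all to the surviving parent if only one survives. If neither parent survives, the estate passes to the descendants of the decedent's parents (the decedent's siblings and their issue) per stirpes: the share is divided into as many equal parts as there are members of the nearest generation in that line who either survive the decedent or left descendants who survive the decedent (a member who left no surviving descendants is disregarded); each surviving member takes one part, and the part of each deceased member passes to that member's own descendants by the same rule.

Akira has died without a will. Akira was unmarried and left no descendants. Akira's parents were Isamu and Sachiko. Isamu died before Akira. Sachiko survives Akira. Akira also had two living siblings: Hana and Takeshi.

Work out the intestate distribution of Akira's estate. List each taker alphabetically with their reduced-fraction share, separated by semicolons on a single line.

Only one parent, Sachiko, survives, so Sachiko takes the entire estate. The siblings take nothing because a surviving parent has priority.

Sachiko 1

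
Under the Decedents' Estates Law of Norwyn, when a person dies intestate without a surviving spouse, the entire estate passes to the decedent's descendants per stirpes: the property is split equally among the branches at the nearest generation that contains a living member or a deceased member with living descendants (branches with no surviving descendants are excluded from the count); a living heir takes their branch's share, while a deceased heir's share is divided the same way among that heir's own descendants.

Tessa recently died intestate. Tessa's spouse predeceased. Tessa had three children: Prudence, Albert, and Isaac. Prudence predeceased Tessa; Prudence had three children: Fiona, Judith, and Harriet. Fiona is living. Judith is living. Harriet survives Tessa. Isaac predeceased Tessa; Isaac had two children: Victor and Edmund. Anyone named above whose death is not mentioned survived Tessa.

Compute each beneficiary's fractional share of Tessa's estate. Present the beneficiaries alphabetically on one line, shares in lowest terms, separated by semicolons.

Albert 1/3; Edmund 1/6; Fiona 1/9; Harriet 1/9; Judith 1/9; Victor 1/6

There is no surviving spouse, so the entire estate passes to Tessa's descendants per stirpes.
The estate is divided into 3 equal shares of 1/3 among Prudence, Albert, Isaac.
Prudence predeceased; the 1/3 allotted to Prudence's branch passes to Prudence's issue by representation.
The 1/3 is divided into 3 equal shares of 1/9 among Fiona, Judith, Harriet.
Fiona is living and takes 1/9.
Judith is living and takes 1/9.
Harriet is living and takes 1/9.
Albert is living and takes 1/3.
Isaac predeceased; the 1/3 allotted to Isaac's branch passes to Isaac's issue by representation.
The 1/3 is divided into 2 equal shares of 1/6 among Victor, Edmund.
Victor is living and takes 1/6.
Edmund is living and takes 1/6.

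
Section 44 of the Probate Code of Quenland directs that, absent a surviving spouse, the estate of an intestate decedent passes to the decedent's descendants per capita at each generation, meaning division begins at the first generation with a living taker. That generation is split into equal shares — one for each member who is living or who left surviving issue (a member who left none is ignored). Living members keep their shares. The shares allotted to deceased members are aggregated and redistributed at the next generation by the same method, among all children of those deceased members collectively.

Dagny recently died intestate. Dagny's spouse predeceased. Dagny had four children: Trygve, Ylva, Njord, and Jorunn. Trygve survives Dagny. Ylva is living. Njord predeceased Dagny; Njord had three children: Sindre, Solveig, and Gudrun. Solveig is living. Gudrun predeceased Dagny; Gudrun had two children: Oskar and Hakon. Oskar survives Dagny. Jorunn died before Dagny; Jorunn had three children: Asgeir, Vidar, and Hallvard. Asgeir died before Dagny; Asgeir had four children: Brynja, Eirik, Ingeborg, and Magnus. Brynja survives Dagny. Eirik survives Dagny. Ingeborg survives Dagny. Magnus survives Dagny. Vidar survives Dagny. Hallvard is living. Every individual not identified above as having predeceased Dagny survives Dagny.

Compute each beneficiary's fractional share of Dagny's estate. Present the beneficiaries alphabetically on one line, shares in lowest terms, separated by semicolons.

There is no surviving spouse, so the entire estate passes to Dagny's descendants per capita at each generation.
At generation 1 (Trygve, Ylva, Njord, Jorunn) there are 4 shares of (1)/4 = 1/4 each.
Living: Trygve and Ylva — each takes 1/4.
Deceased: Njord and Jorunn. Their combined 1/2 is pooled and carried to generation 2.
At generation 2 (Sindre, Solveig, Gudrun, Asgeir, Vidar, Hallvard) there are 6 shares of (1/2)/6 = 1/12 each.
Living: Sindre, Solveig, Vidar, and Hallvard — each takes 1/12.
Deceased: Gudrun and Asgeir. Their combined 1/6 is pooled and carried to generation 3.
At generation 3 (Oskar, Hakon, Brynja, Eirik, Ingeborg, Magnus) there are 6 shares of (1/6)/6 = 1/36 each.
Living: Oskar, Hakon, Brynja, Eirik, Ingeborg, and Magnus — each takes 1/36.

Brynja 1/36; Eirik 1/36; Hakon 1/36; Hallvard 1/12; Ingeborg 1/36; Magnus 1/36; Oskar 1/36; Sindre 1/12; Solveig 1/12; Trygve 1/4; Vidar 1/12; Ylva 1/4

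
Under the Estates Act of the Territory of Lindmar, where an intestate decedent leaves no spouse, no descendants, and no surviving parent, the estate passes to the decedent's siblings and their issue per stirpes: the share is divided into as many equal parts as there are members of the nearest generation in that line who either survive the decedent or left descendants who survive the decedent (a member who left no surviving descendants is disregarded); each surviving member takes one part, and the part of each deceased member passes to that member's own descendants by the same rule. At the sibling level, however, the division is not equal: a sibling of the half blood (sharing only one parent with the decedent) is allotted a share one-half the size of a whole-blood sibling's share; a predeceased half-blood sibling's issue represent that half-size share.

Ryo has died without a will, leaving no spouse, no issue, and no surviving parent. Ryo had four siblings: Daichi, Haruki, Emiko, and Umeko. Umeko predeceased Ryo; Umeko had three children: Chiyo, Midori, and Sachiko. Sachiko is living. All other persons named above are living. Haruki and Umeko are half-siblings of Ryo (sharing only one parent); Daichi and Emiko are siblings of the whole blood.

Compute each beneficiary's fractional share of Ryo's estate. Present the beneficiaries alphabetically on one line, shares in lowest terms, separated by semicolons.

No spouse, descendants, or parent survives, so the estate passes to Ryo's siblings per stirpes.
Half-blood siblings count for one-half the weight of whole-blood siblings at the initial division.
Dividing 1 in proportion to weights (total weight 3): Daichi (weight 1) → 1/3; Haruki (weight 1/2) → 1/6; Emiko (weight 1) → 1/3; Umeko (weight 1/2) → 1/6.
Daichi is living and takes 1/3.
Haruki is living and takes 1/6.
Emiko is living and takes 1/3.
Umeko predeceased; the 1/6 allotted to Umeko's branch passes to Umeko's issue by representation.
The 1/6 is divided into 3 equal shares of 1/18 among Chiyo, Midori, Sachiko.
Chiyo is living and takes 1/18.
Midori is living and takes 1/18.
Sachiko is living and takes 1/18.

Chiyo 1/18; Daichi 1/3; Emiko 1/3; Haruki 1/6; Midori 1/18; Sachiko 1/18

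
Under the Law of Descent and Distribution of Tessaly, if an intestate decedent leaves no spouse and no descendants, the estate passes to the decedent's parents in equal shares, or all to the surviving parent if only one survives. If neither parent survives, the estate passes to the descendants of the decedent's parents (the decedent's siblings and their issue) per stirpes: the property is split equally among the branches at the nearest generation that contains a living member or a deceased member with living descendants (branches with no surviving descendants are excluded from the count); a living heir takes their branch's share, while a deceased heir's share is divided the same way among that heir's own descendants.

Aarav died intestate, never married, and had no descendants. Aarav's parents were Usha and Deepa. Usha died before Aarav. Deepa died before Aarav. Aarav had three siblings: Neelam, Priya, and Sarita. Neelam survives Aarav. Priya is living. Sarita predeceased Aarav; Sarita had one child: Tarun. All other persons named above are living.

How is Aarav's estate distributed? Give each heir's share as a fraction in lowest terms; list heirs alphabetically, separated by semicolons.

Neelam 1/3; Priya 1/3; Tarun 1/3

Neither parent survives and there are no descendants, so the estate passes to Aarav's siblings and their issue per stirpes.
The estate is divided into 3 equal shares of 1/3 among Neelam, Priya, Sarita.
Neelam is living and takes 1/3.
Priya is living and takes 1/3.
Sarita predeceased; the 1/3 allotted to Sarita's branch passes to Sarita's issue by representation.
Tarun is the sole taker at this level and receives the full 1/3.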